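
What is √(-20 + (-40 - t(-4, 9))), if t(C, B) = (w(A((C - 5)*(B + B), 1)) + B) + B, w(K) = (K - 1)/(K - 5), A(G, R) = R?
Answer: I*√78 ≈ 8.8318*I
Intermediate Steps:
w(K) = (-1 + K)/(-5 + K)
t(C, B) = 2*B (t(C, B) = ((-1 + 1)/(-5 + 1) + B) + B = (0/(-4) + B) + B = (-¼*0 + B) + B = (0 + B) + B = B + B = 2*B)
√(-20 + (-40 - t(-4, 9))) = √(-20 + (-40 - 2*9)) = √(-20 + (-40 - 1*18)) = √(-20 + (-40 - 18)) = √(-20 - 58) = √(-78) = I*√78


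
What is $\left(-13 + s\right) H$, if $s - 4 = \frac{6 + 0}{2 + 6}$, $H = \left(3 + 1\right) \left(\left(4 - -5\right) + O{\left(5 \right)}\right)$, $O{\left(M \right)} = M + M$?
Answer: $-627$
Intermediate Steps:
$O{\left(M \right)} = 2 M$
$H = 76$ ($H = \left(3 + 1\right) \left(\left(4 - -5\right) + 2 \cdot 5\right) = 4 \left(\left(4 + 5\right) + 10\right) = 4 \left(9 + 10\right) = 4 \cdot 19 = 76$)
$s = \frac{19}{4}$ ($s = 4 + \frac{6 + 0}{2 + 6} = 4 + \frac{6}{8} = 4 + 6 \cdot \frac{1}{8} = 4 + \frac{3}{4} = \frac{19}{4} \approx 4.75$)
$\left(-13 + s\right) H = \left(-13 + \frac{19}{4}\right) 76 = \left(- \frac{33}{4}\right) 76 = -627$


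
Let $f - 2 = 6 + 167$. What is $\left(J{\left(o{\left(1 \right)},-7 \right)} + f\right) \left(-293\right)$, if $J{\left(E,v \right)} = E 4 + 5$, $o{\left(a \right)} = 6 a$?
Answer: $-59772$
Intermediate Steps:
$J{\left(E,v \right)} = 5 + 4 E$ ($J{\left(E,v \right)} = 4 E + 5 = 5 + 4 E$)
$f = 175$ ($f = 2 + \left(6 + 167\right) = 2 + 173 = 175$)
$\left(J{\left(o{\left(1 \right)},-7 \right)} + f\right) \left(-293\right) = \left(\left(5 + 4 \cdot 6 \cdot 1\right) + 175\right) \left(-293\right) = \left(\left(5 + 4 \cdot 6\right) + 175\right) \left(-293\right) = \left(\left(5 + 24\right) + 175\right) \left(-293\right) = \left(29 + 175\right) \left(-293\right) = 204 \left(-293\right) = -59772$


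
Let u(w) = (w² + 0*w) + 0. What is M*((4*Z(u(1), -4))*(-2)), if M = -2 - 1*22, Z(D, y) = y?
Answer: -768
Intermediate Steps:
u(w) = w² (u(w) = (w² + 0) + 0 = w² + 0 = w²)
M = -24 (M = -2 - 22 = -24)
M*((4*Z(u(1), -4))*(-2)) = -24*4*(-4)*(-2) = -(-384)*(-2) = -24*32 = -768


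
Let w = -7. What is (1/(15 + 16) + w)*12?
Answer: -2592/31 ≈ -83.613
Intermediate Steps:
(1/(15 + 16) + w)*12 = (1/(15 + 16) - 7)*12 = (1/31 - 7)*12 = -216/31*12 = -2592/31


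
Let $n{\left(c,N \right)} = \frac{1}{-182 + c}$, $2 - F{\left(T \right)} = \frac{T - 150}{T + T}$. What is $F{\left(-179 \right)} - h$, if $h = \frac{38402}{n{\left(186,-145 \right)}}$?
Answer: $- \frac{54991277}{358} \approx -1.5361 \cdot 10^{5}$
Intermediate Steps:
$F{\left(T \right)} = 2 - \frac{-150 + T}{2 T}$ ($F{\left(T \right)} = 2 - \frac{T - 150}{T + T} = 2 - \frac{-150 + T}{2 T}$)
$h = 153608$ ($h = \frac{38402}{\frac{1}{-182 + 186}} = \frac{38402}{\frac{1}{4}} = 38402 \frac{1}{\frac{1}{4}} = 38402 \cdot 4 = 153608$)
$F{\left(-179 \right)} - h = \left(\frac{3}{2} + \frac{75}{-179}\right) - 153608 = \left(\frac{3}{2} + 75 \left(- \frac{1}{179}\right)\right) - 153608 = \left(\frac{3}{2} - \frac{75}{179}\right) - 153608 = \frac{387}{358} - 153608 = - \frac{54991277}{358}$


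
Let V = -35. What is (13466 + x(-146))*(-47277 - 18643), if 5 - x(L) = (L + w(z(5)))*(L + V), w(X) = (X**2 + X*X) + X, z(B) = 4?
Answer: 424458880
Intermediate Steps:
w(X) = X + 2*X**2 (w(X) = (X**2 + X**2) + X = 2*X**2 + X = X + 2*X**2)
x(L) = 5 - (-35 + L)*(36 + L) (x(L) = 5 - (L + 4*(1 + 2*4))*(L - 35) = 5 - (L + 4*(1 + 8))*(-35 + L) = 5 - (L + 4*9)*(-35 + L) = 5 - (L + 36)*(-35 + L) = 5 - (36 + L)*(-35 + L) = 5 - (-35 + L)*(36 + L))
(13466 + x(-146))*(-47277 - 18643) = (13466 + (1265 - 1*(-146) - 1*(-146)**2))*(-47277 - 18643) = (13466 + (1265 + 146 - 1*21316))*(-65920) = (13466 + (1265 + 146 - 21316))*(-65920) = (13466 - 19905)*(-65920) = -6439*(-65920) = 424458880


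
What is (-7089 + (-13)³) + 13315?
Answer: 4029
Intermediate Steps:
(-7089 + (-13)³) + 13315 = (-7089 - 2197) + 13315 = -9286 + 13315 = 4029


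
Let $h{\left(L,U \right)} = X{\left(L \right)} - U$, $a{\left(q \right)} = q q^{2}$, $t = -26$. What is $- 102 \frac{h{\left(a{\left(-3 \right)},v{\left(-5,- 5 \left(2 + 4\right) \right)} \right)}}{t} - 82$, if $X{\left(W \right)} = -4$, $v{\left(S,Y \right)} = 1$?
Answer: $- \frac{1321}{13} \approx -101.62$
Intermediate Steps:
$a{\left(q \right)} = q^{3}$
$h{\left(L,U \right)} = -4 - U$
$- 102 \frac{h{\left(a{\left(-3 \right)},v{\left(-5,- 5 \left(2 + 4\right) \right)} \right)}}{t} - 82 = - 102 \frac{-4 - 1}{-26} - 82 = - 102 \left(-4 - 1\right) \left(- \frac{1}{26}\right) - 82 = - 102 \left(\left(-5\right) \left(- \frac{1}{26}\right)\right) - 82 = \left(-102\right) \frac{5}{26} - 82 = - \frac{255}{13} - 82 = - \frac{1321}{13}$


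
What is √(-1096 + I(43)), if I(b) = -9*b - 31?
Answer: I*√1514 ≈ 38.91*I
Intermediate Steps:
I(b) = -31 - 9*b
√(-1096 + I(43)) = √(-1096 + (-31 - 9*43)) = √(-1096 + (-31 - 387)) = √(-1096 - 418) = √(-1514) = I*√1514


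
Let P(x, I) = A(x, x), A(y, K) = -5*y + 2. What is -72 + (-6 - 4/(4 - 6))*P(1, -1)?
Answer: -60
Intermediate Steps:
A(y, K) = 2 - 5*y
P(x, I) = 2 - 5*x
-72 + (-6 - 4/(4 - 6))*P(1, -1) = -72 + (-6 - 4/(4 - 6))*(2 - 5*1) = -72 + (-6 - 4/(-2))*(2 - 5) = -72 + (-6 - 4*(-½))*(-3) = -72 + (-6 + 2)*(-3) = -72 - 4*(-3) = -72 + 12 = -60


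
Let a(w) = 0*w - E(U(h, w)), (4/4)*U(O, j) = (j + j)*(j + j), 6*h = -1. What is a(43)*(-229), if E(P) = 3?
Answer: 687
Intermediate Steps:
h = -1/6 (h = (1/6)*(-1) = -1/6 ≈ -0.16667)
U(O, j) = 4*j**2 (U(O, j) = (j + j)*(j + j) = (2*j)*(2*j) = 4*j**2)
a(w) = -3 (a(w) = 0*w - 1*3 = 0 - 3 = -3)
a(43)*(-229) = -3*(-229) = 687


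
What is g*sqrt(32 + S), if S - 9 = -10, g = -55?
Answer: -55*sqrt(31) ≈ -306.23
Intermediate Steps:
S = -1 (S = 9 - 10 = -1)
g*sqrt(32 + S) = -55*sqrt(32 - 1) = -55*sqrt(31)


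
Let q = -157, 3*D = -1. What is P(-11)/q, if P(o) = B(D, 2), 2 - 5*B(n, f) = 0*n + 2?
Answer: 0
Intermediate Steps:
D = -1/3 (D = (1/3)*(-1) = -1/3 ≈ -0.33333)
B(n, f) = 0 (B(n, f) = 2/5 - (0*n + 2)/5 = 2/5 - (0 + 2)/5 = 2/5 - 1/5*2 = 2/5 - 2/5 = 0)
P(o) = 0
P(-11)/q = 0/(-157) = 0*(-1/157) = 0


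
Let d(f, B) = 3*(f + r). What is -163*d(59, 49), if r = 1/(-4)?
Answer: -114915/4 ≈ -28729.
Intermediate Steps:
r = -1/4 ≈ -0.25000
d(f, B) = -3/4 + 3*f (d(f, B) = 3*(f - 1/4) = 3*(-1/4 + f) = -3/4 + 3*f)
-163*d(59, 49) = -163*(-3/4 + 3*59) = -163*(-3/4 + 177) = -163*705/4 = -114915/4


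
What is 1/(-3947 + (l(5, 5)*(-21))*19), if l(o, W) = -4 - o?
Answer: -1/356 ≈ -0.0028090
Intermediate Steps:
1/(-3947 + (l(5, 5)*(-21))*19) = 1/(-3947 + ((-4 - 1*5)*(-21))*19) = 1/(-3947 + ((-4 - 5)*(-21))*19) = 1/(-3947 - 9*(-21)*19) = 1/(-3947 + 189*19) = 1/(-3947 + 3591) = 1/(-356) = -1/356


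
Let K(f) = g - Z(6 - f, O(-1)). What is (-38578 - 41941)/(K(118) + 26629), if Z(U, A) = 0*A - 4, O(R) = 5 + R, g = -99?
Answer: -80519/26534 ≈ -3.0346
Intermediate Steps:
Z(U, A) = -4 (Z(U, A) = 0 - 4 = -4)
K(f) = -95 (K(f) = -99 - 1*(-4) = -99 + 4 = -95)
(-38578 - 41941)/(K(118) + 26629) = (-38578 - 41941)/(-95 + 26629) = -80519/26534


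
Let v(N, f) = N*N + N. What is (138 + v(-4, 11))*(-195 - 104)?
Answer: -44850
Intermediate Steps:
v(N, f) = N + N² (v(N, f) = N² + N = N + N²)
(138 + v(-4, 11))*(-195 - 104) = (138 - 4*(1 - 4))*(-195 - 104) = (138 - 4*(-3))*(-299) = (138 + 12)*(-299) = 150*(-299) = -44850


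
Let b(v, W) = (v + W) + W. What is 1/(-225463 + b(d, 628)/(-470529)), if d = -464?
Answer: -52281/11787431191 ≈ -4.4353e-6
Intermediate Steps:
b(v, W) = v + 2*W (b(v, W) = (W + v) + W = v + 2*W)
1/(-225463 + b(d, 628)/(-470529)) = 1/(-225463 + (-464 + 2*628)/(-470529)) = 1/(-225463 + (-464 + 1256)*(-1/470529)) = 1/(-225463 + 792*(-1/470529)) = 1/(-225463 - 88/52281) = 1/(-11787431191/52281) = -52281/11787431191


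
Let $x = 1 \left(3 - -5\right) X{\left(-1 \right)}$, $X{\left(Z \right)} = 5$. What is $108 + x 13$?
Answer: $628$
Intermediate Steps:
$x = 40$ ($x = 1 \left(3 - -5\right) 5 = 1 \left(3 + 5\right) 5 = 1 \cdot 8 \cdot 5 = 8 \cdot 5 = 40$)
$108 + x 13 = 108 + 40 \cdot 13 = 108 + 520 = 628$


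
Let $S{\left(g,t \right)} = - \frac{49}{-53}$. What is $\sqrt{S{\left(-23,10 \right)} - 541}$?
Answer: $\frac{4 i \sqrt{94817}}{53} \approx 23.24 i$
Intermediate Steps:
$S{\left(g,t \right)} = \frac{49}{53}$ ($S{\left(g,t \right)} = \left(-49\right) \left(- \frac{1}{53}\right) = \frac{49}{53}$)
$\sqrt{S{\left(-23,10 \right)} - 541} = \sqrt{\frac{49}{53} - 541} = \sqrt{- \frac{28624}{53}} = \frac{4 i \sqrt{94817}}{53}$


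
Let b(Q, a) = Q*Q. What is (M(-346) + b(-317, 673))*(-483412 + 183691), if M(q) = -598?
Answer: -29939430411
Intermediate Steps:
b(Q, a) = Q²
(M(-346) + b(-317, 673))*(-483412 + 183691) = (-598 + (-317)²)*(-483412 + 183691) = (-598 + 100489)*(-299721) = 99891*(-299721) = -29939430411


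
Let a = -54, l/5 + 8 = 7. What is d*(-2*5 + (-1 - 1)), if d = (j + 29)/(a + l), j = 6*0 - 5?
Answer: 288/59 ≈ 4.8814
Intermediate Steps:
l = -5 (l = -40 + 5*7 = -40 + 35 = -5)
j = -5 (j = 0 - 5 = -5)
d = -24/59 (d = (-5 + 29)/(-54 - 5) = 24/(-59) = 24*(-1/59) = -24/59 ≈ -0.40678)
d*(-2*5 + (-1 - 1)) = -24*(-2*5 + (-1 - 1))/59 = -24*(-10 - 2)/59 = -24/59*(-12) = 288/59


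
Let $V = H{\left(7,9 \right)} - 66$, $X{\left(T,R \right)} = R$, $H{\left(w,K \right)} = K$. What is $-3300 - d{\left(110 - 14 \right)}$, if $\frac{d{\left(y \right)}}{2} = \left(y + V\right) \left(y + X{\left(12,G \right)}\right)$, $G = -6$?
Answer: $-10320$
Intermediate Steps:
$V = -57$ ($V = 9 - 66 = -57$)
$d{\left(y \right)} = 2 \left(-57 + y\right) \left(-6 + y\right)$ ($d{\left(y \right)} = 2 \left(y - 57\right) \left(y - 6\right) = 2 \left(-57 + y\right) \left(-6 + y\right)$)
$-3300 - d{\left(110 - 14 \right)} = -3300 - \left(684 - 126 \left(110 - 14\right) + 2 \left(110 - 14\right)^{2}\right) = -3300 - \left(684 - 12096 + 2 \cdot 96^{2}\right) = -3300 - \left(684 - 12096 + 2 \cdot 9216\right) = -3300 - \left(684 - 12096 + 18432\right) = -3300 - 7020 = -10320$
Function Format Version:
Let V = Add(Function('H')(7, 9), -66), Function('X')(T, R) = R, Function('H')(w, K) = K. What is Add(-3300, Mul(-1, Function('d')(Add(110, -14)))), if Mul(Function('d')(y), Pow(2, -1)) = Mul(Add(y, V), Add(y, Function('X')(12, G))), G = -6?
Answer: -10320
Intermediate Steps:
V = -57 (V = Add(9, -66) = -57)
Function('d')(y) = Mul(2, Add(-57, y), Add(-6, y)) (Function('d')(y) = Mul(2, Mul(Add(y, -57), Add(y, -6))) = Mul(2, Mul(Add(-57, y), Add(-6, y))) = Mul(2, Add(-57, y), Add(-6, y)))
Add(-3300, Mul(-1, Function('d')(Add(110, -14)))) = Add(-3300, Mul(-1, Add(684, Mul(-126, Add(110, -14)), Mul(2, Pow(Add(110, -14), 2))))) = Add(-3300, Mul(-1, Add(684, Mul(-126, 96), Mul(2, Pow(96, 2))))) = Add(-3300, Mul(-1, Add(684, -12096, Mul(2, 9216)))) = Add(-3300, Mul(-1, Add(684, -12096, 18432))) = Add(-3300, Mul(-1, 7020)) = Add(-3300, -7020) = -10320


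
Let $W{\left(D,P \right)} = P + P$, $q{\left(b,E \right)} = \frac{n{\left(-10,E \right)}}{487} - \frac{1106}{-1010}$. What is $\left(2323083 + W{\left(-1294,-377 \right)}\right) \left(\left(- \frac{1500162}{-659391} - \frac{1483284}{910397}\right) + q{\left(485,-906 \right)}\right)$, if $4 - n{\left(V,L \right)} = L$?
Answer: $\frac{412511112760111825099371}{49212215570202415} \approx 8.3823 \cdot 10^{6}$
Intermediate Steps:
$n{\left(V,L \right)} = 4 - L$
$q{\left(b,E \right)} = \frac{271331}{245935} - \frac{E}{487}$ ($q{\left(b,E \right)} = \frac{4 - E}{487} - \frac{1106}{-1010} = \left(4 - E\right) \frac{1}{487} - - \frac{553}{505} = \left(\frac{4}{487} - \frac{E}{487}\right) + \frac{553}{505} = \frac{271331}{245935} - \frac{E}{487}$)
$W{\left(D,P \right)} = 2 P$
$\left(2323083 + W{\left(-1294,-377 \right)}\right) \left(\left(- \frac{1500162}{-659391} - \frac{1483284}{910397}\right) + q{\left(485,-906 \right)}\right) = \left(2323083 + 2 \left(-377\right)\right) \left(\left(- \frac{1500162}{-659391} - \frac{1483284}{910397}\right) + \left(\frac{271331}{245935} - - \frac{906}{487}\right)\right) = \left(2323083 - 754\right) \left(\left(\left(-1500162\right) \left(- \frac{1}{659391}\right) - \frac{1483284}{910397}\right) + \left(\frac{271331}{245935} + \frac{906}{487}\right)\right) = 2322329 \left(\left(\frac{500054}{219797} - \frac{1483284}{910397}\right) + \frac{728861}{245935}\right) = 2322329 \left(\frac{129226288090}{200102529409} + \frac{728861}{245935}\right) = 2322329 \cdot \frac{177628196848987299}{49212215570202415} = \frac{412511112760111825099371}{49212215570202415}$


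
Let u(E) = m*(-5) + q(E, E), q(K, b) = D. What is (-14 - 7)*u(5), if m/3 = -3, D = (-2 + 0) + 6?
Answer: -1029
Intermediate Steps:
D = 4 (D = -2 + 6 = 4)
q(K, b) = 4
m = -9 (m = 3*(-3) = -9)
u(E) = 49 (u(E) = -9*(-5) + 4 = 45 + 4 = 49)
(-14 - 7)*u(5) = (-14 - 7)*49 = -21*49 = -1029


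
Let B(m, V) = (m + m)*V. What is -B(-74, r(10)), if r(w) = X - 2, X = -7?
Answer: -1332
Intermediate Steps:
r(w) = -9 (r(w) = -7 - 2 = -9)
B(m, V) = 2*V*m (B(m, V) = (2*m)*V = 2*V*m)
-B(-74, r(10)) = -2*(-9)*(-74) = -1*1332 = -1332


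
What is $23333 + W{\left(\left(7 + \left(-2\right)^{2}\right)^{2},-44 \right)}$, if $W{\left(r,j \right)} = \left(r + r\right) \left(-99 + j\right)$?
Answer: $-11273$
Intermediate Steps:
$W{\left(r,j \right)} = 2 r \left(-99 + j\right)$
$23333 + W{\left(\left(7 + \left(-2\right)^{2}\right)^{2},-44 \right)} = 23333 + 2 \left(7 + \left(-2\right)^{2}\right)^{2} \left(-99 - 44\right) = 23333 + 2 \left(7 + 4\right)^{2} \left(-143\right) = 23333 + 2 \cdot 11^{2} \left(-143\right) = 23333 + 2 \cdot 121 \left(-143\right) = 23333 - 34606 = -11273$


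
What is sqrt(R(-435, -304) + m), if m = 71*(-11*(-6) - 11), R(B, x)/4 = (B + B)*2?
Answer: I*sqrt(3055) ≈ 55.272*I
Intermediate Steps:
R(B, x) = 16*B (R(B, x) = 4*((B + B)*2) = 4*((2*B)*2) = 4*(4*B) = 16*B)
m = 3905 (m = 71*(66 - 11) = 71*55 = 3905)
sqrt(R(-435, -304) + m) = sqrt(16*(-435) + 3905) = sqrt(-6960 + 3905) = sqrt(-3055) = I*sqrt(3055)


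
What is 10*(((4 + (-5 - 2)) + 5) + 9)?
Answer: 110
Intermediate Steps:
10*(((4 + (-5 - 2)) + 5) + 9) = 10*(((4 - 7) + 5) + 9) = 10*((-3 + 5) + 9) = 10*(2 + 9) = 10*11 = 110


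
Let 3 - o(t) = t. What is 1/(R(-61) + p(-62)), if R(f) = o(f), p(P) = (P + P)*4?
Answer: -1/432 ≈ -0.0023148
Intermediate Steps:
o(t) = 3 - t
p(P) = 8*P (p(P) = (2*P)*4 = 8*P)
R(f) = 3 - f
1/(R(-61) + p(-62)) = 1/((3 - 1*(-61)) + 8*(-62)) = 1/((3 + 61) - 496) = 1/(64 - 496) = 1/(-432) = -1/432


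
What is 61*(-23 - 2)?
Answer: -1525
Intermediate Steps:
61*(-23 - 2) = 61*(-25) = -1525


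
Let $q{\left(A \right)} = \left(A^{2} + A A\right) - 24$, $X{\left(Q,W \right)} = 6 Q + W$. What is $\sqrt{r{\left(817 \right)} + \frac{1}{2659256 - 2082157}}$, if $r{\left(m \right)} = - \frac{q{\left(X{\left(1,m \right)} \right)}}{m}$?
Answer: $\frac{i \sqrt{368590953040016673967}}{471489883} \approx 40.719 i$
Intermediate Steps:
$X{\left(Q,W \right)} = W + 6 Q$
$q{\left(A \right)} = -24 + 2 A^{2}$ ($q{\left(A \right)} = \left(A^{2} + A^{2}\right) - 24 = 2 A^{2} - 24 = -24 + 2 A^{2}$)
$r{\left(m \right)} = - \frac{-24 + 2 \left(6 + m\right)^{2}}{m}$ ($r{\left(m \right)} = - \frac{-24 + 2 \left(m + 6 \cdot 1\right)^{2}}{m} = - \frac{-24 + 2 \left(m + 6\right)^{2}}{m} = - \frac{-24 + 2 \left(6 + m\right)^{2}}{m}$)
$\sqrt{r{\left(817 \right)} + \frac{1}{2659256 - 2082157}} = \sqrt{\frac{2 \left(12 - \left(6 + 817\right)^{2}\right)}{817} + \frac{1}{2659256 - 2082157}} = \sqrt{2 \cdot \frac{1}{817} \left(12 - 823^{2}\right) + \frac{1}{577099}} = \sqrt{2 \cdot \frac{1}{817} \left(12 - 677329\right) + \frac{1}{577099}} = \sqrt{2 \cdot \frac{1}{817} \left(-677317\right) + \frac{1}{577099}} = \sqrt{- \frac{1354634}{817} + \frac{1}{577099}} = \sqrt{- \frac{781757925949}{471489883}} = \frac{i \sqrt{368590953040016673967}}{471489883}$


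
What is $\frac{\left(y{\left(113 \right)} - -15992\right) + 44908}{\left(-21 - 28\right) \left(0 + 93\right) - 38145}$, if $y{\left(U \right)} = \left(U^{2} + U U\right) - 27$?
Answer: $- \frac{86411}{42702} \approx -2.0236$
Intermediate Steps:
$y{\left(U \right)} = -27 + 2 U^{2}$ ($y{\left(U \right)} = \left(U^{2} + U^{2}\right) - 27 = 2 U^{2} - 27 = -27 + 2 U^{2}$)
$\frac{\left(y{\left(113 \right)} - -15992\right) + 44908}{\left(-21 - 28\right) \left(0 + 93\right) - 38145} = \frac{\left(\left(-27 + 2 \cdot 113^{2}\right) - -15992\right) + 44908}{\left(-21 - 28\right) \left(0 + 93\right) - 38145} = \frac{\left(\left(-27 + 2 \cdot 12769\right) + 15992\right) + 44908}{\left(-49\right) 93 - 38145} = \frac{\left(\left(-27 + 25538\right) + 15992\right) + 44908}{-4557 - 38145} = \frac{\left(25511 + 15992\right) + 44908}{-42702} = \left(41503 + 44908\right) \left(- \frac{1}{42702}\right) = 86411 \left(- \frac{1}{42702}\right) = - \frac{86411}{42702}$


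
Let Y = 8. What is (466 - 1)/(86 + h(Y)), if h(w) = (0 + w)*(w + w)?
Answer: 465/214 ≈ 2.1729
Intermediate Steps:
h(w) = 2*w² (h(w) = w*(2*w) = 2*w²)
(466 - 1)/(86 + h(Y)) = (466 - 1)/(86 + 2*8²) = 465/(86 + 2*64) = 465/(86 + 128) = 465/214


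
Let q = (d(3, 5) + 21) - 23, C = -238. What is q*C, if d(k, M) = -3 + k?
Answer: 476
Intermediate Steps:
q = -2 (q = ((-3 + 3) + 21) - 23 = (0 + 21) - 23 = 21 - 23 = -2)
q*C = -2*(-238) = 476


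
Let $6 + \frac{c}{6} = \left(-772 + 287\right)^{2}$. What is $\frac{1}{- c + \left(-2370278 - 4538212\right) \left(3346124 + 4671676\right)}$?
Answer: $- \frac{1}{55390892533314} \approx -1.8054 \cdot 10^{-14}$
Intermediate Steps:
$c = 1411314$ ($c = -36 + 6 \left(-772 + 287\right)^{2} = -36 + 6 \left(-485\right)^{2} = -36 + 6 \cdot 235225 = -36 + 1411350 = 1411314$)
$\frac{1}{- c + \left(-2370278 - 4538212\right) \left(3346124 + 4671676\right)} = \frac{1}{\left(-1\right) 1411314 + \left(-2370278 - 4538212\right) \left(3346124 + 4671676\right)} = \frac{1}{-1411314 - 55390891122000} = \frac{1}{-55390892533314} = - \frac{1}{55390892533314}$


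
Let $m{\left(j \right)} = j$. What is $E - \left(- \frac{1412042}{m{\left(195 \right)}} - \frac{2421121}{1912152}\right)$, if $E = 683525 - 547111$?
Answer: $\frac{17855050041313}{124289880} \approx 1.4366 \cdot 10^{5}$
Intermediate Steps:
$E = 136414$ ($E = 683525 - 547111 = 136414$)
$E - \left(- \frac{1412042}{m{\left(195 \right)}} - \frac{2421121}{1912152}\right) = 136414 - \left(- \frac{1412042}{195} - \frac{2421121}{1912152}\right) = 136414 - - \frac{900170350993}{124289880} = 136414 + \frac{900170350993}{124289880} = \frac{17855050041313}{124289880}$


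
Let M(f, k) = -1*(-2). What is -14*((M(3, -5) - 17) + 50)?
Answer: -490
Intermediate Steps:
M(f, k) = 2
-14*((M(3, -5) - 17) + 50) = -14*((2 - 17) + 50) = -14*(-15 + 50) = -14*35 = -490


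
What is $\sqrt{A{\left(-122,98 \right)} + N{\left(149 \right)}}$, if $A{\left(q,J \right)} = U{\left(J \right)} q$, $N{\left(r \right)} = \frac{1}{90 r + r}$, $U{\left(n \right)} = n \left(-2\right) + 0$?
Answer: $\frac{\sqrt{4396137067231}}{13559} \approx 154.64$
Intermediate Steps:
$U{\left(n \right)} = - 2 n$ ($U{\left(n \right)} = - 2 n + 0 = - 2 n$)
$N{\left(r \right)} = \frac{1}{91 r}$
$A{\left(q,J \right)} = - 2 J q$
$\sqrt{A{\left(-122,98 \right)} + N{\left(149 \right)}} = \sqrt{\left(-2\right) 98 \left(-122\right) + \frac{1}{91 \cdot 149}} = \sqrt{23912 + \frac{1}{91} \cdot \frac{1}{149}} = \sqrt{23912 + \frac{1}{13559}} = \sqrt{\frac{324222809}{13559}} = \frac{\sqrt{4396137067231}}{13559}$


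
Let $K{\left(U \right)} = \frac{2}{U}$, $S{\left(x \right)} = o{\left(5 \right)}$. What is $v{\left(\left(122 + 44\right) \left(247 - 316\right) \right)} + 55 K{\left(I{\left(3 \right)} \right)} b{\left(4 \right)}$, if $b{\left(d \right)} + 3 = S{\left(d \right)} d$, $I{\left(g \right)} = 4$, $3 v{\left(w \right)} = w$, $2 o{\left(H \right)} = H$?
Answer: $- \frac{7251}{2} \approx -3625.5$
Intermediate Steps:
$o{\left(H \right)} = \frac{H}{2}$
$v{\left(w \right)} = \frac{w}{3}$
$S{\left(x \right)} = \frac{5}{2}$ ($S{\left(x \right)} = \frac{1}{2} \cdot 5 = \frac{5}{2}$)
$b{\left(d \right)} = -3 + \frac{5 d}{2}$
$v{\left(\left(122 + 44\right) \left(247 - 316\right) \right)} + 55 K{\left(I{\left(3 \right)} \right)} b{\left(4 \right)} = \frac{\left(122 + 44\right) \left(247 - 316\right)}{3} + 55 \cdot \frac{2}{4} \left(-3 + \frac{5}{2} \cdot 4\right) = \frac{166 \left(-69\right)}{3} + 55 \cdot 2 \cdot \frac{1}{4} \left(-3 + 10\right) = \frac{1}{3} \left(-11454\right) + 55 \cdot \frac{1}{2} \cdot 7 = -3818 + \frac{55}{2} \cdot 7 = -3818 + \frac{385}{2} = - \frac{7251}{2}$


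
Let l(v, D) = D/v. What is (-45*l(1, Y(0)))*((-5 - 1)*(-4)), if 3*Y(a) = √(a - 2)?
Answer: -360*I*√2 ≈ -509.12*I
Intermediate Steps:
Y(a) = √(-2 + a)/3 (Y(a) = √(a - 2)/3 = √(-2 + a)/3)
(-45*l(1, Y(0)))*((-5 - 1)*(-4)) = (-45*√(-2 + 0)/3/1)*((-5 - 1)*(-4)) = (-45*√(-2)/3)*(-6*(-4)) = -45*(I*√2)/3*24 = -45*I*√2/3*24 = -15*I*√2*24 = -360*I*√2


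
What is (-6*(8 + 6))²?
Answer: 7056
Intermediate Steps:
(-6*(8 + 6))² = (-6*14)² = (-84)² = 7056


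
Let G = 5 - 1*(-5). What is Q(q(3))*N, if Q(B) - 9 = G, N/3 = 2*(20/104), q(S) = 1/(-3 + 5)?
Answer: 285/13 ≈ 21.923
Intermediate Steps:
q(S) = ½ (q(S) = 1/2 = ½)
N = 15/13 (N = 3*(2*(20/104)) = 3*(2*(20*(1/104))) = 3*(2*(5/26)) = 3*(5/13) = 15/13 ≈ 1.1538)
G = 10 (G = 5 + 5 = 10)
Q(B) = 19 (Q(B) = 9 + 10 = 19)
Q(q(3))*N = 19*(15/13) = 285/13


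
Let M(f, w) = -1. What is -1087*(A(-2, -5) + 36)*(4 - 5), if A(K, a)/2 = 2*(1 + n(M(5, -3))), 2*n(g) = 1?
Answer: 45654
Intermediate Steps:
n(g) = 1/2 (n(g) = (1/2)*1 = 1/2)
A(K, a) = 6 (A(K, a) = 2*(2*(1 + 1/2)) = 2*(2*(3/2)) = 2*3 = 6)
-1087*(A(-2, -5) + 36)*(4 - 5) = -1087*(6 + 36)*(4 - 5) = -45654*(-1) = -1087*(-42) = 45654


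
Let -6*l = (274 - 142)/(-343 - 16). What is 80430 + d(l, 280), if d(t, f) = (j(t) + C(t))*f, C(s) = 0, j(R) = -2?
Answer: 79870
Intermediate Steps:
l = 22/359 (l = -(274 - 142)/(6*(-343 - 16)) = -22/(-359) = -22*(-1)/359 = -⅙*(-132/359) = 22/359 ≈ 0.061281)
d(t, f) = -2*f (d(t, f) = (-2 + 0)*f = -2*f)
80430 + d(l, 280) = 80430 - 2*280 = 80430 - 560 = 79870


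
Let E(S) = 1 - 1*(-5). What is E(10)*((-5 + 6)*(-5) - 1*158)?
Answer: -978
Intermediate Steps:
E(S) = 6 (E(S) = 1 + 5 = 6)
E(10)*((-5 + 6)*(-5) - 1*158) = 6*((-5 + 6)*(-5) - 1*158) = 6*(1*(-5) - 158) = 6*(-5 - 158) = 6*(-163) = -978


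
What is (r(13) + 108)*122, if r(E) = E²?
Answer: 33794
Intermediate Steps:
(r(13) + 108)*122 = (13² + 108)*122 = (169 + 108)*122 = 277*122 = 33794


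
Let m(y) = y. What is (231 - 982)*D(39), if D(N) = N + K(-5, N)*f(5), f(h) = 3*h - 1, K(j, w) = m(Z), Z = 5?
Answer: -81859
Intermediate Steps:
K(j, w) = 5
f(h) = -1 + 3*h
D(N) = 70 + N (D(N) = N + 5*(-1 + 3*5) = N + 5*(-1 + 15) = N + 5*14 = N + 70 = 70 + N)
(231 - 982)*D(39) = (231 - 982)*(70 + 39) = -751*109 = -81859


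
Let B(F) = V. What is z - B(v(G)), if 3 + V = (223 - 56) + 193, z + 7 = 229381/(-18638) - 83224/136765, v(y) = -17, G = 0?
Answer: -960767910857/2549026070 ≈ -376.92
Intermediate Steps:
z = -50765603867/2549026070 (z = -7 + (229381/(-18638) - 83224/136765) = -7 + (229381*(-1/18638) - 83224*1/136765) = -7 + (-229381/18638 - 83224/136765) = -7 - 32922421377/2549026070 = -50765603867/2549026070 ≈ -19.916)
V = 357 (V = -3 + ((223 - 56) + 193) = -3 + (167 + 193) = -3 + 360 = 357)
B(F) = 357
z - B(v(G)) = -50765603867/2549026070 - 1*357 = -50765603867/2549026070 - 357 = -960767910857/2549026070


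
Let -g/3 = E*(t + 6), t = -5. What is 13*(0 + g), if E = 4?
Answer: -156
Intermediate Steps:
g = -12 (g = -12*(-5 + 6) = -12 ≈ -12.000)
13*(0 + g) = 13*(0 - 12) = 13*(-12) = -156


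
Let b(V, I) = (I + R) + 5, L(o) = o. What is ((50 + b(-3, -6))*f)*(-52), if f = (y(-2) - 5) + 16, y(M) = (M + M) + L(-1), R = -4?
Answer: -14040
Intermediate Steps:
b(V, I) = 1 + I (b(V, I) = (I - 4) + 5 = (-4 + I) + 5 = 1 + I)
y(M) = -1 + 2*M (y(M) = (M + M) - 1 = 2*M - 1 = -1 + 2*M)
f = 6 (f = ((-1 + 2*(-2)) - 5) + 16 = ((-1 - 4) - 5) + 16 = (-5 - 5) + 16 = -10 + 16 = 6)
((50 + b(-3, -6))*f)*(-52) = ((50 + (1 - 6))*6)*(-52) = ((50 - 5)*6)*(-52) = (45*6)*(-52) = 270*(-52) = -14040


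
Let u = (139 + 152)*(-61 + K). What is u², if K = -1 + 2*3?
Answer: 265559616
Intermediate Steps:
K = 5 (K = -1 + 6 = 5)
u = -16296 (u = (139 + 152)*(-61 + 5) = 291*(-56) = -16296)
u² = (-16296)² = 265559616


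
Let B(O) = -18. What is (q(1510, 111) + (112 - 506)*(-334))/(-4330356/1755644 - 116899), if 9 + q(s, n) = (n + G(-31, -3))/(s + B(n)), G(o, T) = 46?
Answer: -86170501690471/76553534650376 ≈ -1.1256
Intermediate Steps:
q(s, n) = -9 + (46 + n)/(-18 + s) (q(s, n) = -9 + (n + 46)/(s - 18) = -9 + (46 + n)/(-18 + s))
(q(1510, 111) + (112 - 506)*(-334))/(-4330356/1755644 - 116899) = ((208 + 111 - 9*1510)/(-18 + 1510) + (112 - 506)*(-334))/(-4330356/1755644 - 116899) = ((208 + 111 - 13590)/1492 - 394*(-334))/(-4330356*1/1755644 - 116899) = ((1/1492)*(-13271) + 131596)/(-1082589/438911 - 116899) = (-13271/1492 + 131596)/(-51309339578/438911) = (196327961/1492)*(-438911/51309339578) = -86170501690471/76553534650376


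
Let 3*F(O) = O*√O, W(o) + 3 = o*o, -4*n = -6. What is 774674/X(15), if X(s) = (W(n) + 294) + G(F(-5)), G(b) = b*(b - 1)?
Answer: -27888264*I/(-10057*I + 60*√5) ≈ 2772.5 - 36.987*I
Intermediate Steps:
n = 3/2 (n = -¼*(-6) = 3/2 ≈ 1.5000)
W(o) = -3 + o² (W(o) = -3 + o*o = -3 + o²)
F(O) = O^(3/2)/3 (F(O) = (O*√O)/3 = O^(3/2)/3)
G(b) = b*(-1 + b)
X(s) = 1173/4 - 5*I*√5*(-1 - 5*I*√5/3)/3 (X(s) = ((-3 + (3/2)²) + 294) + ((-5)^(3/2)/3)*(-1 + (-5)^(3/2)/3) = ((-3 + 9/4) + 294) + ((-5*I*√5)/3)*(-1 + (-5*I*√5)/3) = (-¾ + 294) + (-5*I*√5/3)*(-1 - 5*I*√5/3) = 1173/4 - 5*I*√5*(-1 - 5*I*√5/3)/3)
774674/X(15) = 774674/(10057/36 + 5*I*√5/3)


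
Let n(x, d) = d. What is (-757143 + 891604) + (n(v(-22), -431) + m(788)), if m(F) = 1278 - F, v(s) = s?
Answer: 134520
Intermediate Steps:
(-757143 + 891604) + (n(v(-22), -431) + m(788)) = (-757143 + 891604) + (-431 + (1278 - 1*788)) = 134461 + (-431 + (1278 - 788)) = 134461 + (-431 + 490) = 134461 + 59 = 134520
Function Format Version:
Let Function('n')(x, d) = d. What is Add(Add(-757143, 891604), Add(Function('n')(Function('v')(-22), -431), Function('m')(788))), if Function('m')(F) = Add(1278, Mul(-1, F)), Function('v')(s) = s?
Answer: 134520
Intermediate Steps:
Add(Add(-757143, 891604), Add(Function('n')(Function('v')(-22), -431), Function('m')(788))) = Add(Add(-757143, 891604), Add(-431, Add(1278, Mul(-1, 788)))) = Add(134461, Add(-431, Add(1278, -788))) = Add(134461, Add(-431, 490)) = Add(134461, 59) = 134520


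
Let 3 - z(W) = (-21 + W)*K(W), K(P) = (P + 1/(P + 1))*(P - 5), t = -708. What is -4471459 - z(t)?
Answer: -263339339423/707 ≈ -3.7247e+8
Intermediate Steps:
K(P) = (-5 + P)*(P + 1/(1 + P)) (K(P) = (P + 1/(1 + P))*(-5 + P) = (-5 + P)*(P + 1/(1 + P)))
z(W) = 3 - (-21 + W)*(-5 + W³ - 4*W - 4*W²)/(1 + W)
-4471459 - z(t) = -4471459 - (-102 - 1*(-708)⁴ - 80*(-708)² - 76*(-708) + 25*(-708)³)/(1 - 708) = -4471459 - (-102 - 1*251265597696 - 80*501264 + 53808 + 25*(-354894912))/(-707) = -4471459 - (-1)*(-102 - 251265597696 - 40101120 + 53808 - 8872372800)/707 = -4471459 - (-1)*(-260178017910)/707 = -4471459 - 1*260178017910/707 = -4471459 - 260178017910/707 = -263339339423/707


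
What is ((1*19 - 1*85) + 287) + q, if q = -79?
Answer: 142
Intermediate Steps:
((1*19 - 1*85) + 287) + q = ((1*19 - 1*85) + 287) - 79 = ((19 - 85) + 287) - 79 = (-66 + 287) - 79 = 221 - 79 = 142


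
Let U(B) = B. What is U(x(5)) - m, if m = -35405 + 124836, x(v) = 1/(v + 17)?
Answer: -1967481/22 ≈ -89431.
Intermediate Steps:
x(v) = 1/(17 + v)
m = 89431
U(x(5)) - m = 1/(17 + 5) - 1*89431 = 1/22 - 89431 = -1967481/22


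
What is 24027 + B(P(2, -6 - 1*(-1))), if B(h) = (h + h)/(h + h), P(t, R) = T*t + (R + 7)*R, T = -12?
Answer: 24028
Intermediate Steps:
P(t, R) = -12*t + R*(7 + R) (P(t, R) = -12*t + (R + 7)*R = -12*t + (7 + R)*R = -12*t + R*(7 + R))
B(h) = 1 (B(h) = (2*h)/((2*h)) = (2*h)*(1/(2*h)) = 1)
24027 + B(P(2, -6 - 1*(-1))) = 24027 + 1 = 24028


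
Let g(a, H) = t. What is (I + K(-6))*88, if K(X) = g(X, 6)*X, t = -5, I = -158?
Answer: -11264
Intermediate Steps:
g(a, H) = -5
K(X) = -5*X
(I + K(-6))*88 = (-158 - 5*(-6))*88 = (-158 + 30)*88 = -128*88 = -11264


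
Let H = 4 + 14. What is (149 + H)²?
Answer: 27889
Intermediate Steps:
H = 18
(149 + H)² = (149 + 18)² = 167² = 27889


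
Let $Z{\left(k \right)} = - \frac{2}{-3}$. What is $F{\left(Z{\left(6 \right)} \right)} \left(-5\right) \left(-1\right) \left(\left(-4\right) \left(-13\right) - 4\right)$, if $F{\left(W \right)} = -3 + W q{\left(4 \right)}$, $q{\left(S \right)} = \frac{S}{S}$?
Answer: $-560$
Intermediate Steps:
$Z{\left(k \right)} = \frac{2}{3}$ ($Z{\left(k \right)} = \left(-2\right) \left(- \frac{1}{3}\right) = \frac{2}{3}$)
$q{\left(S \right)} = 1$
$F{\left(W \right)} = -3 + W$ ($F{\left(W \right)} = -3 + W 1 = -3 + W$)
$F{\left(Z{\left(6 \right)} \right)} \left(-5\right) \left(-1\right) \left(\left(-4\right) \left(-13\right) - 4\right) = \left(-3 + \frac{2}{3}\right) \left(-5\right) \left(-1\right) \left(\left(-4\right) \left(-13\right) - 4\right) = \left(- \frac{7}{3}\right) \left(-5\right) \left(-1\right) \left(52 - 4\right) = \frac{35}{3} \left(-1\right) 48 = \left(- \frac{35}{3}\right) 48 = -560$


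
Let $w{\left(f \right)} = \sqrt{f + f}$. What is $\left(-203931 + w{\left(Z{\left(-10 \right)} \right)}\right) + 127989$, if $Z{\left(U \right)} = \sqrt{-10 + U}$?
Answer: $-75942 + 2 \sqrt[4]{5} \sqrt{i} \approx -75940.0 + 2.1147 i$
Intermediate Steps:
$w{\left(f \right)} = \sqrt{2} \sqrt{f}$ ($w{\left(f \right)} = \sqrt{2 f} = \sqrt{2} \sqrt{f}$)
$\left(-203931 + w{\left(Z{\left(-10 \right)} \right)}\right) + 127989 = \left(-203931 + \sqrt{2} \sqrt{\sqrt{-10 - 10}}\right) + 127989 = \left(-203931 + \sqrt{2} \sqrt{\sqrt{-20}}\right) + 127989 = \left(-203931 + \sqrt{2} \sqrt{2 i \sqrt{5}}\right) + 127989 = \left(-203931 + \sqrt{2} \sqrt{2} \sqrt[4]{5} \sqrt{i}\right) + 127989 = \left(-203931 + 2 \sqrt[4]{5} \sqrt{i}\right) + 127989 = -75942 + 2 \sqrt[4]{5} \sqrt{i}$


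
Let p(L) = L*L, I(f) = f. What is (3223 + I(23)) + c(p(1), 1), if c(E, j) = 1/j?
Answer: 3247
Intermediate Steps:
p(L) = L²
(3223 + I(23)) + c(p(1), 1) = (3223 + 23) + 1/1 = 3246 + 1 = 3247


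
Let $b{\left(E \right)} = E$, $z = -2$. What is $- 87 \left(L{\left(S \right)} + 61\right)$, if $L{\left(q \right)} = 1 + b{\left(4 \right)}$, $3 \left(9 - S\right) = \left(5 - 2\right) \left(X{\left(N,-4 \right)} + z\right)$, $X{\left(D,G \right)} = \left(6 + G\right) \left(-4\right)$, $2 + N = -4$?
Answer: $-5742$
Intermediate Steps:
$N = -6$ ($N = -2 - 4 = -6$)
$X{\left(D,G \right)} = -24 - 4 G$
$S = 19$ ($S = 9 - \frac{\left(5 - 2\right) \left(\left(-24 - -16\right) - 2\right)}{3} = 9 - \frac{3 \left(\left(-24 + 16\right) - 2\right)}{3} = 9 - \frac{3 \left(-8 - 2\right)}{3} = 9 - \frac{3 \left(-10\right)}{3} = 9 - -10 = 9 + 10 = 19$)
$L{\left(q \right)} = 5$ ($L{\left(q \right)} = 1 + 4 = 5$)
$- 87 \left(L{\left(S \right)} + 61\right) = - 87 \left(5 + 61\right) = \left(-87\right) 66 = -5742$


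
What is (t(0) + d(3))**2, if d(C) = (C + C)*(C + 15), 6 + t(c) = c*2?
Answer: 10404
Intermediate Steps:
t(c) = -6 + 2*c (t(c) = -6 + c*2 = -6 + 2*c)
d(C) = 2*C*(15 + C) (d(C) = (2*C)*(15 + C) = 2*C*(15 + C))
(t(0) + d(3))**2 = ((-6 + 2*0) + 2*3*(15 + 3))**2 = ((-6 + 0) + 2*3*18)**2 = (-6 + 108)**2 = 102**2 = 10404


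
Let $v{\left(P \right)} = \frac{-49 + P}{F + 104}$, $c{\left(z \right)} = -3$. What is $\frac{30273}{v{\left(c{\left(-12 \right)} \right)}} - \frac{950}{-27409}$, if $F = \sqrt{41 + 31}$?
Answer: $- \frac{1659504364}{27409} - \frac{90819 \sqrt{2}}{26} \approx -65486.0$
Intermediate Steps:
$F = 6 \sqrt{2}$ ($F = \sqrt{72} = 6 \sqrt{2} \approx 8.4853$)
$v{\left(P \right)} = \frac{-49 + P}{104 + 6 \sqrt{2}}$ ($v{\left(P \right)} = \frac{-49 + P}{6 \sqrt{2} + 104} = \frac{-49 + P}{104 + 6 \sqrt{2}}$)
$\frac{30273}{v{\left(c{\left(-12 \right)} \right)}} - \frac{950}{-27409} = \frac{30273}{\frac{1}{104 + 6 \sqrt{2}} \left(-49 - 3\right)} - \frac{950}{-27409} = \frac{30273}{\frac{1}{104 + 6 \sqrt{2}} \left(-52\right)} - - \frac{950}{27409} = \frac{30273}{\left(-52\right) \frac{1}{104 + 6 \sqrt{2}}} + \frac{950}{27409} = 30273 \left(-2 - \frac{3 \sqrt{2}}{26}\right) + \frac{950}{27409} = \left(-60546 - \frac{90819 \sqrt{2}}{26}\right) + \frac{950}{27409} = - \frac{1659504364}{27409} - \frac{90819 \sqrt{2}}{26}$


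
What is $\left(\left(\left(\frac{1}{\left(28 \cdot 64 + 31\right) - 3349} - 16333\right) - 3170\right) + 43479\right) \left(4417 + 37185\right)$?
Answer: $\frac{761053987375}{763} \approx 9.9745 \cdot 10^{8}$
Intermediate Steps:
$\left(\left(\left(\frac{1}{\left(28 \cdot 64 + 31\right) - 3349} - 16333\right) - 3170\right) + 43479\right) \left(4417 + 37185\right) = \left(\left(\left(\frac{1}{\left(1792 + 31\right) - 3349} - 16333\right) - 3170\right) + 43479\right) 41602 = \left(\left(\left(\frac{1}{1823 - 3349} - 16333\right) - 3170\right) + 43479\right) 41602 = \left(\left(\left(\frac{1}{-1526} - 16333\right) - 3170\right) + 43479\right) 41602 = \left(\left(\left(- \frac{1}{1526} - 16333\right) - 3170\right) + 43479\right) 41602 = \left(\left(- \frac{24924159}{1526} - 3170\right) + 43479\right) 41602 = \left(- \frac{29761579}{1526} + 43479\right) 41602 = \frac{36587375}{1526} \cdot 41602 = \frac{761053987375}{763}$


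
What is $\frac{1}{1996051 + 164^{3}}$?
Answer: $\frac{1}{6406995} \approx 1.5608 \cdot 10^{-7}$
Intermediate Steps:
$\frac{1}{1996051 + 164^{3}} = \frac{1}{1996051 + 4410944} = \frac{1}{6406995}$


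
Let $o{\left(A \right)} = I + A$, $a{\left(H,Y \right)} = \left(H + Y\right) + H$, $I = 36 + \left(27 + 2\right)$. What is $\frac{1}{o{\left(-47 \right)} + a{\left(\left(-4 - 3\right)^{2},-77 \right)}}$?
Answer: $\frac{1}{39} \approx 0.025641$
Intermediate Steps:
$I = 65$ ($I = 36 + 29 = 65$)
$a{\left(H,Y \right)} = Y + 2 H$
$o{\left(A \right)} = 65 + A$
$\frac{1}{o{\left(-47 \right)} + a{\left(\left(-4 - 3\right)^{2},-77 \right)}} = \frac{1}{\left(65 - 47\right) - \left(77 - 2 \left(-4 - 3\right)^{2}\right)} = \frac{1}{18 - \left(77 - 2 \left(-7\right)^{2}\right)} = \frac{1}{18 + \left(-77 + 2 \cdot 49\right)} = \frac{1}{18 + \left(-77 + 98\right)} = \frac{1}{18 + 21} = \frac{1}{39}$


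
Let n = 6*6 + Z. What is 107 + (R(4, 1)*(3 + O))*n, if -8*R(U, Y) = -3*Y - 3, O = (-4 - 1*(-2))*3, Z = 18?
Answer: -29/2 ≈ -14.500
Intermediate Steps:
n = 54 (n = 6*6 + 18 = 36 + 18 = 54)
O = -6 (O = (-4 + 2)*3 = -2*3 = -6)
R(U, Y) = 3/8 + 3*Y/8 (R(U, Y) = -(-3*Y - 3)/8 = -(-3 - 3*Y)/8 = 3/8 + 3*Y/8)
107 + (R(4, 1)*(3 + O))*n = 107 + ((3/8 + (3/8)*1)*(3 - 6))*54 = 107 + ((3/8 + 3/8)*(-3))*54 = 107 + ((¾)*(-3))*54 = 107 - 9/4*54 = 107 - 243/2 = -29/2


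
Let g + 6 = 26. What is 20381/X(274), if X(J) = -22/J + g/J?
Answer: -2792197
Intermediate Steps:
g = 20 (g = -6 + 26 = 20)
X(J) = -2/J (X(J) = -22/J + 20/J = -2/J)
20381/X(274) = 20381/((-2/274)) = 20381/((-2*1/274)) = 20381/(-1/137) = 20381*(-137) = -2792197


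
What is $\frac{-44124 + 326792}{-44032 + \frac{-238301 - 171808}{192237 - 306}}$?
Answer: $- \frac{18084250636}{2817171967} \approx -6.4193$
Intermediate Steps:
$\frac{-44124 + 326792}{-44032 + \frac{-238301 - 171808}{192237 - 306}} = \frac{282668}{-44032 - \frac{410109}{191931}} = \frac{282668}{-44032 - \frac{136703}{63977}} = \frac{282668}{- \frac{2817171967}{63977}} = 282668 \left(- \frac{63977}{2817171967}\right) = - \frac{18084250636}{2817171967}$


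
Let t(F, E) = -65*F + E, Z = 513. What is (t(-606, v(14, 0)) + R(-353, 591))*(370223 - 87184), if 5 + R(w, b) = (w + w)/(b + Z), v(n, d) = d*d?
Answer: 6153315127513/552 ≈ 1.1147e+10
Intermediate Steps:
v(n, d) = d²
R(w, b) = -5 + 2*w/(513 + b) (R(w, b) = -5 + (w + w)/(b + 513) = -5 + (2*w)/(513 + b) = -5 + 2*w/(513 + b))
t(F, E) = E - 65*F
(t(-606, v(14, 0)) + R(-353, 591))*(370223 - 87184) = ((0² - 65*(-606)) + (-2565 - 5*591 + 2*(-353))/(513 + 591))*(370223 - 87184) = ((0 + 39390) + (-2565 - 2955 - 706)/1104)*283039 = (39390 + (1/1104)*(-6226))*283039 = (39390 - 3113/552)*283039 = (21740167/552)*283039 = 6153315127513/552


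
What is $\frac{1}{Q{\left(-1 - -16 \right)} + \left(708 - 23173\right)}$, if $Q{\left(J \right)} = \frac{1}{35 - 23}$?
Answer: $- \frac{12}{269579} \approx -4.4514 \cdot 10^{-5}$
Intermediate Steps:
$Q{\left(J \right)} = \frac{1}{12}$
$\frac{1}{Q{\left(-1 - -16 \right)} + \left(708 - 23173\right)} = \frac{1}{\frac{1}{12} + \left(708 - 23173\right)} = \frac{1}{\frac{1}{12} - 22465} = \frac{1}{- \frac{269579}{12}} = - \frac{12}{269579}$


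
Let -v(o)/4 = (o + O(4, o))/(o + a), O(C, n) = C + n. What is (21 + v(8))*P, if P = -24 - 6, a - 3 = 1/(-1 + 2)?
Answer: -430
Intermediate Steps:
a = 4 (a = 3 + 1/(-1 + 2) = 3 + 1/1 = 3 + 1 = 4)
P = -30
v(o) = -4*(4 + 2*o)/(4 + o) (v(o) = -4*(o + (4 + o))/(o + 4) = -4*(4 + 2*o)/(4 + o))
(21 + v(8))*P = (21 + 8*(-2 - 1*8)/(4 + 8))*(-30) = (21 + 8*(-2 - 8)/12)*(-30) = (21 + 8*(1/12)*(-10))*(-30) = (21 - 20/3)*(-30) = (43/3)*(-30) = -430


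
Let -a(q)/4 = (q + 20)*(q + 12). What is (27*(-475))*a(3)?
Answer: 17698500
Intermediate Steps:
a(q) = -4*(12 + q)*(20 + q) (a(q) = -4*(q + 20)*(q + 12) = -4*(20 + q)*(12 + q) = -4*(12 + q)*(20 + q))
(27*(-475))*a(3) = (27*(-475))*(-960 - 128*3 - 4*3²) = -12825*(-960 - 384 - 4*9) = -12825*(-960 - 384 - 36) = -12825*(-1380) = 17698500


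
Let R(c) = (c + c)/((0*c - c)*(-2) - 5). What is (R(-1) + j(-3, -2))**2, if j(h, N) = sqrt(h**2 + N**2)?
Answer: 641/49 + 4*sqrt(13)/7 ≈ 15.142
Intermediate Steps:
R(c) = 2*c/(-5 + 2*c) (R(c) = (2*c)/((0 - c)*(-2) - 5) = (2*c)/(-c*(-2) - 5) = (2*c)/(2*c - 5) = (2*c)/(-5 + 2*c) = 2*c/(-5 + 2*c))
j(h, N) = sqrt(N**2 + h**2)
(R(-1) + j(-3, -2))**2 = (2*(-1)/(-5 + 2*(-1)) + sqrt((-2)**2 + (-3)**2))**2 = (2*(-1)/(-5 - 2) + sqrt(4 + 9))**2 = (2*(-1)/(-7) + sqrt(13))**2 = (2*(-1)*(-1/7) + sqrt(13))**2 = (2/7 + sqrt(13))**2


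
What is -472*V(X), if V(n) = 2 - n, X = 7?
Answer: 2360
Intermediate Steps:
-472*V(X) = -472*(2 - 1*7) = -472*(2 - 7) = -472*(-5) = 2360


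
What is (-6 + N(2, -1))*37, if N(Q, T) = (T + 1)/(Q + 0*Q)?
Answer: -222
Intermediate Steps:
N(Q, T) = (1 + T)/Q (N(Q, T) = (1 + T)/(Q + 0) = (1 + T)/Q)
(-6 + N(2, -1))*37 = (-6 + (1 - 1)/2)*37 = (-6 + (1/2)*0)*37 = (-6 + 0)*37 = -6*37 = -222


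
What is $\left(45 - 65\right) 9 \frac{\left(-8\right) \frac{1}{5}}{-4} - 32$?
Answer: $-104$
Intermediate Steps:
$\left(45 - 65\right) 9 \frac{\left(-8\right) \frac{1}{5}}{-4} - 32 = \left(45 - 65\right) 9 \left(-8\right) \frac{1}{5} \left(- \frac{1}{4}\right) - 32 = - 20 \cdot 9 \left(\left(- \frac{8}{5}\right) \left(- \frac{1}{4}\right)\right) - 32 = - 20 \cdot 9 \cdot \frac{2}{5} - 32 = \left(-20\right) \frac{18}{5} - 32 = -72 - 32 = -104$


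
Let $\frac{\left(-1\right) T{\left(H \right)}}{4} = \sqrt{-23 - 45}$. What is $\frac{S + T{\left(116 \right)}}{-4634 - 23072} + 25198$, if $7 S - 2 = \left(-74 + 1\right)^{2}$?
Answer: $\frac{4886945185}{193942} + \frac{4 i \sqrt{17}}{13853} \approx 25198.0 + 0.0011905 i$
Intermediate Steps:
$S = \frac{5331}{7}$ ($S = \frac{2}{7} + \frac{\left(-74 + 1\right)^{2}}{7} = \frac{2}{7} + \frac{\left(-73\right)^{2}}{7} = \frac{2}{7} + \frac{1}{7} \cdot 5329 = \frac{2}{7} + \frac{5329}{7} = \frac{5331}{7} \approx 761.57$)
$T{\left(H \right)} = - 8 i \sqrt{17}$ ($T{\left(H \right)} = - 4 \sqrt{-23 - 45} = - 4 \sqrt{-68} = - 4 \cdot 2 i \sqrt{17} = - 8 i \sqrt{17}$)
$\frac{S + T{\left(116 \right)}}{-4634 - 23072} + 25198 = \frac{\frac{5331}{7} - 8 i \sqrt{17}}{-4634 - 23072} + 25198 = \frac{\frac{5331}{7} - 8 i \sqrt{17}}{-27706} + 25198 = \left(\frac{5331}{7} - 8 i \sqrt{17}\right) \left(- \frac{1}{27706}\right) + 25198 = \left(- \frac{5331}{193942} + \frac{4 i \sqrt{17}}{13853}\right) + 25198 = \frac{4886945185}{193942} + \frac{4 i \sqrt{17}}{13853}$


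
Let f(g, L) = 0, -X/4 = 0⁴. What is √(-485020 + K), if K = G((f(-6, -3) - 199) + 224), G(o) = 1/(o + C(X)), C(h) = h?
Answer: I*√12125499/5 ≈ 696.43*I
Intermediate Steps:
X = 0 (X = -4*0⁴ = -4*0 = 0)
G(o) = 1/o (G(o) = 1/(o + 0) = 1/o)
K = 1/25 (K = 1/((0 - 199) + 224) = 1/(-199 + 224) = 1/25 ≈ 0.040000)
√(-485020 + K) = √(-485020 + 1/25) = √(-12125499/25) = I*√12125499/5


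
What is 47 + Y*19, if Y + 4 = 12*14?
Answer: 3163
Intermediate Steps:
Y = 164 (Y = -4 + 12*14 = -4 + 168 = 164)
47 + Y*19 = 47 + 164*19 = 47 + 3116 = 3163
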